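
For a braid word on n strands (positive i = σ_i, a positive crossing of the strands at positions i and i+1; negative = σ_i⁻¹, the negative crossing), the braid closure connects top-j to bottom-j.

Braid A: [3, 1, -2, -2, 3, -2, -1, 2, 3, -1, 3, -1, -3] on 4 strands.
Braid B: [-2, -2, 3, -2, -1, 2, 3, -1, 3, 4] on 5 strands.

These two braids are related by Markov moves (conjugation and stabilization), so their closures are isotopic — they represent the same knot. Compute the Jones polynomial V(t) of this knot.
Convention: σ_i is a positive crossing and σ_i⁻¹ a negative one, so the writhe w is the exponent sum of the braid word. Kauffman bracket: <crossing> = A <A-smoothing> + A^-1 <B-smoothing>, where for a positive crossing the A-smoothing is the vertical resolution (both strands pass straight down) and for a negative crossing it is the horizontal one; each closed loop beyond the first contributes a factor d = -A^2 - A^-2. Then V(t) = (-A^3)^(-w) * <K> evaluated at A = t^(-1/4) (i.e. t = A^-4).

Markov-equivalent braids have isotopic closures, hence identical knot invariants. Strip the Markov moves from each word to reach a common short braid β, then compute V(t) once on β.
Braid A: s3 s1 s2^-1 s2^-1 s3 s2^-1 s1^-1 s2 s3 s1^-1 s3 s1^-1 s3^-1 on 4 strands reduces by inverse Markov moves (closure unchanged at each step):
  Deconjugate: the word is γ·β·γ⁻¹ with γ = s3 s1 (prefix) and γ⁻¹ = s1^-1 s3^-1 (suffix); strip both.
Reduced to β = s2^-1 s2^-1 s3 s2^-1 s1^-1 s2 s3 s1^-1 s3 on 4 strands, 9 crossings.
Braid B: s2^-1 s2^-1 s3 s2^-1 s1^-1 s2 s3 s1^-1 s3 s4 on 5 strands reduces by inverse Markov moves (closure unchanged at each step):
  Destabilize: the word has the form β·s4 where s4 occurs only as the final letter (β ∈ B_4); drop it and the last strand → 4 strands.
Reduced to β = s2^-1 s2^-1 s3 s2^-1 s1^-1 s2 s3 s1^-1 s3 on 4 strands, 9 crossings.
Both give the same β = s2^-1 s2^-1 s3 s2^-1 s1^-1 s2 s3 s1^-1 s3 on 4 strands, so one state sum suffices:
Braid: s2^-1 s2^-1 s3 s2^-1 s1^-1 s2 s3 s1^-1 s3 on 4 strands, 9 crossings.
Writhe w = (#positive) - (#negative) = 4 - 5 = -1.
Enumerate smoothing states for the bracket polynomial. There are 2^9 = 512 states.
Smooth each crossing (0=||, 1=⌣⌢); contribution A^(Σ sign_k(1-2s_k)) * d^(L-1).
Tabulate the states by total A-exponent and number of loops L (A-exp: L × count):
  A^9: L=5 ×1
  A^7: L=4 ×9
  A^5: L=3 ×32, L=5 ×4
  A^3: L=2 ×55, L=4 ×28, L=6 ×1
  A^1: L=1 ×39, L=3 ×77, L=5 ×10
  A^-1: L=2 ×87, L=4 ×38, L=6 ×1
  A^-3: L=1 ×14, L=3 ×64, L=5 ×6
  A^-5: L=2 ×17, L=4 ×19
  A^-7: L=3 ×7, L=5 ×2
  A^-9: L=4 ×1
Each group contributes A^e * Σ count * d^(L-1):
Powers of d = -A^2 - A^-2: d^2 = A^4 + 2 + A^-4; d^3 = -A^6 - 3*A^2 - 3*A^-2 - A^-6; d^4 = A^8 + 4*A^4 + 6 + 4*A^-4 + A^-8; d^5 = -A^10 - 5*A^6 - 10*A^2 - 10*A^-2 - 5*A^-6 - A^-10.
  A^9 * (d^4) = A^17 + 4*A^13 + 6*A^9 + 4*A^5 + A
  A^7 * (9*d^3) = -9*A^13 - 27*A^9 - 27*A^5 - 9*A
  A^5 * (32*d^2 + 4*d^4) = 4*A^13 + 48*A^9 + 88*A^5 + 48*A + 4*A^-3
  A^3 * (55*d + 28*d^3 + d^5) = -A^13 - 33*A^9 - 149*A^5 - 149*A - 33*A^-3 - A^-7
  A^1 * (39 + 77*d^2 + 10*d^4) = 10*A^9 + 117*A^5 + 253*A + 117*A^-3 + 10*A^-7
  A^-1 * (87*d + 38*d^3 + d^5) = -A^9 - 43*A^5 - 211*A - 211*A^-3 - 43*A^-7 - A^-11
  A^-3 * (14 + 64*d^2 + 6*d^4) = 6*A^5 + 88*A + 178*A^-3 + 88*A^-7 + 6*A^-11
  A^-5 * (17*d + 19*d^3) = -19*A - 74*A^-3 - 74*A^-7 - 19*A^-11
  A^-7 * (7*d^2 + 2*d^4) = 2*A + 15*A^-3 + 26*A^-7 + 15*A^-11 + 2*A^-15
  A^-9 * (d^3) = -A^-3 - 3*A^-7 - 3*A^-11 - A^-15
Summing the groups: <K> = A^17 - 2*A^13 + 3*A^9 - 4*A^5 + 4*A - 5*A^-3 + 3*A^-7 - 2*A^-11 + A^-15
Normalise by the writhe: (-A^3)^(-w) = (-A^3)^(1) = -A^3, so f(A) = -A^3 * <K> = -A^20 + 2*A^16 - 3*A^12 + 4*A^8 - 4*A^4 + 5 - 3*A^-4 + 2*A^-8 - A^-12.
Substitute A = t^(-1/4), i.e. A^e → t^(-e/4): V(t) = -t^3 + 2*t^2 - 3*t + 5 - 4*t^-1 + 4*t^-2 - 3*t^-3 + 2*t^-4 - t^-5

Answer: -t^3 + 2*t^2 - 3*t + 5 - 4*t^-1 + 4*t^-2 - 3*t^-3 + 2*t^-4 - t^-5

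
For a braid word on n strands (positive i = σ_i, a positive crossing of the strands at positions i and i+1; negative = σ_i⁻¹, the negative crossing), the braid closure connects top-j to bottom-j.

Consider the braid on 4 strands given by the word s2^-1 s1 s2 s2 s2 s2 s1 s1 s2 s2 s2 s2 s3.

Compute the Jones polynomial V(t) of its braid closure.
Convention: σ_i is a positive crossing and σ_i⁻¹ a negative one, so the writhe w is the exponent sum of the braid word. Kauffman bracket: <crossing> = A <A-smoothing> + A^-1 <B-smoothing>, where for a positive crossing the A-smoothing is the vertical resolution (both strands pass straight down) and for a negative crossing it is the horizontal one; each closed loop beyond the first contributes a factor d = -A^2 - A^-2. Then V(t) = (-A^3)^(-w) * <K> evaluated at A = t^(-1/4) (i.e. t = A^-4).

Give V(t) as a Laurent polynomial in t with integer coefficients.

The presented braid s2^-1 s1 s2 s2 s2 s2 s1 s1 s2 s2 s2 s2 s3 on 4 strands reduces by inverse Markov moves (closure unchanged at each step):
  Destabilize: the word has the form β·s3 where s3 occurs only as the final letter (β ∈ B_3); drop it and the last strand → 3 strands.
  Deconjugate: the word is γ·β·γ⁻¹ with γ = s2^-1 (prefix) and γ⁻¹ = s2 (suffix); strip both.
Reduced to β = s1 s2 s2 s2 s2 s1 s1 s2 s2 s2 on 3 strands, 10 crossings.
Compute on β:
Braid: s1 s2 s2 s2 s2 s1 s1 s2 s2 s2 on 3 strands, 10 crossings.
Writhe w = (#positive) - (#negative) = 10 - 0 = 10.
Enumerate smoothing states for the bracket polynomial. There are 2^10 = 1024 states.
Smooth each crossing (0=||, 1=⌣⌢); contribution A^(Σ sign_k(1-2s_k)) * d^(L-1).
Tabulate the states by total A-exponent and number of loops L (A-exp: L × count):
  A^10: L=3 ×1
  A^8: L=2 ×10
  A^6: L=1 ×21, L=3 ×24
  A^4: L=2 ×84, L=4 ×36
  A^2: L=1 ×24, L=3 ×151, L=5 ×35
  A^0: L=2 ×72, L=4 ×159, L=6 ×21
  A^-2: L=3 ×98, L=5 ×105, L=7 ×7
  A^-4: L=4 ×76, L=6 ×43, L=8 ×1
  A^-6: L=5 ×35, L=7 ×10
  A^-8: L=6 ×9, L=8 ×1
  A^-10: L=7 ×1
Each group contributes A^e * Σ count * d^(L-1):
Powers of d = -A^2 - A^-2: d^2 = A^4 + 2 + A^-4; d^3 = -A^6 - 3*A^2 - 3*A^-2 - A^-6; d^4 = A^8 + 4*A^4 + 6 + 4*A^-4 + A^-8; d^5 = -A^10 - 5*A^6 - 10*A^2 - 10*A^-2 - 5*A^-6 - A^-10; d^6 = A^12 + 6*A^8 + 15*A^4 + 20 + 15*A^-4 + 6*A^-8 + A^-12; d^7 = -A^14 - 7*A^10 - 21*A^6 - 35*A^2 - 35*A^-2 - 21*A^-6 - 7*A^-10 - A^-14.
  A^10 * (d^2) = A^14 + 2*A^10 + A^6
  A^8 * (10*d) = -10*A^10 - 10*A^6
  A^6 * (21 + 24*d^2) = 24*A^10 + 69*A^6 + 24*A^2
  A^4 * (84*d + 36*d^3) = -36*A^10 - 192*A^6 - 192*A^2 - 36*A^-2
  A^2 * (24 + 151*d^2 + 35*d^4) = 35*A^10 + 291*A^6 + 536*A^2 + 291*A^-2 + 35*A^-6
  A^0 * (72*d + 159*d^3 + 21*d^5) = -21*A^10 - 264*A^6 - 759*A^2 - 759*A^-2 - 264*A^-6 - 21*A^-10
  A^-2 * (98*d^2 + 105*d^4 + 7*d^6) = 7*A^10 + 147*A^6 + 623*A^2 + 966*A^-2 + 623*A^-6 + 147*A^-10 + 7*A^-14
  A^-4 * (76*d^3 + 43*d^5 + d^7) = -A^10 - 50*A^6 - 312*A^2 - 693*A^-2 - 693*A^-6 - 312*A^-10 - 50*A^-14 - A^-18
  A^-6 * (35*d^4 + 10*d^6) = 10*A^6 + 95*A^2 + 290*A^-2 + 410*A^-6 + 290*A^-10 + 95*A^-14 + 10*A^-18
  A^-8 * (9*d^5 + d^7) = -A^6 - 16*A^2 - 66*A^-2 - 125*A^-6 - 125*A^-10 - 66*A^-14 - 16*A^-18 - A^-22
  A^-10 * (d^6) = A^2 + 6*A^-2 + 15*A^-6 + 20*A^-10 + 15*A^-14 + 6*A^-18 + A^-22
Summing the groups: <K> = A^14 + A^6 - A^-2 + A^-6 - A^-10 + A^-14 - A^-18
Normalise by the writhe: (-A^3)^(-w) = (-A^3)^(-10) = A^-30, so f(A) = A^-30 * <K> = A^-16 + A^-24 - A^-32 + A^-36 - A^-40 + A^-44 - A^-48.
Substitute A = t^(-1/4), i.e. A^e → t^(-e/4): V(t) = -t^12 + t^11 - t^10 + t^9 - t^8 + t^6 + t^4

Answer: -t^12 + t^11 - t^10 + t^9 - t^8 + t^6 + t^4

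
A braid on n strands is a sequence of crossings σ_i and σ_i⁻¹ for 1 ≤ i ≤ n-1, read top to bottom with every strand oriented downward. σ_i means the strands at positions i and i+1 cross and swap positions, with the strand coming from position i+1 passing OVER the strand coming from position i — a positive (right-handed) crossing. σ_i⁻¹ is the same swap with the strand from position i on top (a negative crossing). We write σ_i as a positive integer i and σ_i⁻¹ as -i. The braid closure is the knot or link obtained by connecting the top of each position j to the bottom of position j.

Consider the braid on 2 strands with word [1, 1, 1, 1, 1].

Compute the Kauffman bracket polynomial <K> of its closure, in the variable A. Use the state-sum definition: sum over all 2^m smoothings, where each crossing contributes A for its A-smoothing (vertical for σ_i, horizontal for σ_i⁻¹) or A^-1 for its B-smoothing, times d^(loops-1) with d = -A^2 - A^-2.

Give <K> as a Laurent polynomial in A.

-A^7 - A^-1 + A^-5 - A^-9 + A^-13

Derivation:
Braid: s1 s1 s1 s1 s1 on 2 strands, 5 crossings.
Writhe w = (#positive) - (#negative) = 5 - 0 = 5.
State-sum expansion of <K>. There are 2^5 = 32 states.
For each crossing: s=0 is the vertical smoothing, s=1 horizontal. Crossing k contributes A^(sign_k * (1 - 2*s_k)); loop factor d = -A^2 - A^-2.
  state 00000: A-exp=+5, loops=2, term = A^5 * d^1
  state 00001: A-exp=+3, loops=1, term = A^3 * d^0
  state 00010: A-exp=+3, loops=1, term = A^3 * d^0
  state 00011: A-exp=+1, loops=2, term = A^1 * d^1
  state 00100: A-exp=+3, loops=1, term = A^3 * d^0
  state 00101: A-exp=+1, loops=2, term = A^1 * d^1
  state 00110: A-exp=+1, loops=2, term = A^1 * d^1
  state 00111: A-exp=-1, loops=3, term = A^-1 * d^2
  state 01000: A-exp=+3, loops=1, term = A^3 * d^0
  state 01001: A-exp=+1, loops=2, term = A^1 * d^1
  state 01010: A-exp=+1, loops=2, term = A^1 * d^1
  state 01011: A-exp=-1, loops=3, term = A^-1 * d^2
  state 01100: A-exp=+1, loops=2, term = A^1 * d^1
  state 01101: A-exp=-1, loops=3, term = A^-1 * d^2
  state 01110: A-exp=-1, loops=3, term = A^-1 * d^2
  state 01111: A-exp=-3, loops=4, term = A^-3 * d^3
  state 10000: A-exp=+3, loops=1, term = A^3 * d^0
  state 10001: A-exp=+1, loops=2, term = A^1 * d^1
  state 10010: A-exp=+1, loops=2, term = A^1 * d^1
  state 10011: A-exp=-1, loops=3, term = A^-1 * d^2
  state 10100: A-exp=+1, loops=2, term = A^1 * d^1
  state 10101: A-exp=-1, loops=3, term = A^-1 * d^2
  state 10110: A-exp=-1, loops=3, term = A^-1 * d^2
  state 10111: A-exp=-3, loops=4, term = A^-3 * d^3
  state 11000: A-exp=+1, loops=2, term = A^1 * d^1
  state 11001: A-exp=-1, loops=3, term = A^-1 * d^2
  state 11010: A-exp=-1, loops=3, term = A^-1 * d^2
  state 11011: A-exp=-3, loops=4, term = A^-3 * d^3
  state 11100: A-exp=-1, loops=3, term = A^-1 * d^2
  state 11101: A-exp=-3, loops=4, term = A^-3 * d^3
  state 11110: A-exp=-3, loops=4, term = A^-3 * d^3
  state 11111: A-exp=-5, loops=5, term = A^-5 * d^4
Collect the terms by A-exponent (count of states per loop number):
Powers of d = -A^2 - A^-2: d^2 = A^4 + 2 + A^-4; d^3 = -A^6 - 3*A^2 - 3*A^-2 - A^-6; d^4 = A^8 + 4*A^4 + 6 + 4*A^-4 + A^-8.
  A^5 * (d) = -A^7 - A^3
  A^3 * (5) = 5*A^3
  A^1 * (10*d) = -10*A^3 - 10*A^-1
  A^-1 * (10*d^2) = 10*A^3 + 20*A^-1 + 10*A^-5
  A^-3 * (5*d^3) = -5*A^3 - 15*A^-1 - 15*A^-5 - 5*A^-9
  A^-5 * (d^4) = A^3 + 4*A^-1 + 6*A^-5 + 4*A^-9 + A^-13
Summing the groups: <K> = -A^7 - A^-1 + A^-5 - A^-9 + A^-13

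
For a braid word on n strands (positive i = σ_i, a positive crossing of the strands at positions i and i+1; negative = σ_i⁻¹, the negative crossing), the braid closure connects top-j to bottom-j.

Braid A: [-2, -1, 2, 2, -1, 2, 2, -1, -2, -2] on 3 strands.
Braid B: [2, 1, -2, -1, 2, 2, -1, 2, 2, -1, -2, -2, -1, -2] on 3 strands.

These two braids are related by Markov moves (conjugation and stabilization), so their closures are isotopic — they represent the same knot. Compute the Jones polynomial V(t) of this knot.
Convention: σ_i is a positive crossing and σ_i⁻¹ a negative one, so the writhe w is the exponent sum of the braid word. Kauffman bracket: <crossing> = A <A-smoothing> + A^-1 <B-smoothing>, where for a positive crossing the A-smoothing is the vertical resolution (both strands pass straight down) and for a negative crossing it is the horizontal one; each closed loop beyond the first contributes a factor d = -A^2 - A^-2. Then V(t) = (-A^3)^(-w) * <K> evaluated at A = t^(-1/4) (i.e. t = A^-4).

Markov-equivalent braids have isotopic closures, hence identical knot invariants. Strip the Markov moves from each word to reach a common short braid β, then compute V(t) once on β.
Braid A: s2^-1 s1^-1 s2 s2 s1^-1 s2 s2 s1^-1 s2^-1 s2^-1 on 3 strands has no conjugating prefix/suffix or stabilization to strip; take β = s2^-1 s1^-1 s2 s2 s1^-1 s2 s2 s1^-1 s2^-1 s2^-1.
Braid B: s2 s1 s2^-1 s1^-1 s2 s2 s1^-1 s2 s2 s1^-1 s2^-1 s2^-1 s1^-1 s2^-1 on 3 strands reduces by inverse Markov moves (closure unchanged at each step):
  Deconjugate: the word is γ·β·γ⁻¹ with γ = s2 s1 (prefix) and γ⁻¹ = s1^-1 s2^-1 (suffix); strip both.
Reduced to β = s2^-1 s1^-1 s2 s2 s1^-1 s2 s2 s1^-1 s2^-1 s2^-1 on 3 strands, 10 crossings.
Both give the same β = s2^-1 s1^-1 s2 s2 s1^-1 s2 s2 s1^-1 s2^-1 s2^-1 on 3 strands, so one state sum suffices:
Braid: s2^-1 s1^-1 s2 s2 s1^-1 s2 s2 s1^-1 s2^-1 s2^-1 on 3 strands, 10 crossings.
Writhe w = (#positive) - (#negative) = 4 - 6 = -2.
State-sum expansion of <K>. There are 2^10 = 1024 states.
Each crossing splits two ways (0=vertical, 1=horizontal). The state's weight is A^(#A-smoothings - #B-smoothings) * d^(loops - 1).
Tabulate the states by total A-exponent and number of loops L (A-exp: L × count):
  A^10: L=5 ×1
  A^8: L=4 ×10
  A^6: L=3 ×39, L=5 ×6
  A^4: L=2 ×66, L=4 ×52, L=6 ×2
  A^2: L=1 ×45, L=3 ×124, L=5 ×41
  A^0: L=2 ×118, L=4 ×113, L=6 ×21
  A^-2: L=1 ×20, L=3 ×120, L=5 ×63, L=7 ×7
  A^-4: L=2 ×30, L=4 ×68, L=6 ×21, L=8 ×1
  A^-6: L=3 ×20, L=5 ×22, L=7 ×3
  A^-8: L=4 ×7, L=6 ×3
  A^-10: L=5 ×1
Each group contributes A^e * Σ count * d^(L-1):
Powers of d = -A^2 - A^-2: d^2 = A^4 + 2 + A^-4; d^3 = -A^6 - 3*A^2 - 3*A^-2 - A^-6; d^4 = A^8 + 4*A^4 + 6 + 4*A^-4 + A^-8; d^5 = -A^10 - 5*A^6 - 10*A^2 - 10*A^-2 - 5*A^-6 - A^-10; d^6 = A^12 + 6*A^8 + 15*A^4 + 20 + 15*A^-4 + 6*A^-8 + A^-12; d^7 = -A^14 - 7*A^10 - 21*A^6 - 35*A^2 - 35*A^-2 - 21*A^-6 - 7*A^-10 - A^-14.
  A^10 * (d^4) = A^18 + 4*A^14 + 6*A^10 + 4*A^6 + A^2
  A^8 * (10*d^3) = -10*A^14 - 30*A^10 - 30*A^6 - 10*A^2
  A^6 * (39*d^2 + 6*d^4) = 6*A^14 + 63*A^10 + 114*A^6 + 63*A^2 + 6*A^-2
  A^4 * (66*d + 52*d^3 + 2*d^5) = -2*A^14 - 62*A^10 - 242*A^6 - 242*A^2 - 62*A^-2 - 2*A^-6
  A^2 * (45 + 124*d^2 + 41*d^4) = 41*A^10 + 288*A^6 + 539*A^2 + 288*A^-2 + 41*A^-6
  A^0 * (118*d + 113*d^3 + 21*d^5) = -21*A^10 - 218*A^6 - 667*A^2 - 667*A^-2 - 218*A^-6 - 21*A^-10
  A^-2 * (20 + 120*d^2 + 63*d^4 + 7*d^6) = 7*A^10 + 105*A^6 + 477*A^2 + 778*A^-2 + 477*A^-6 + 105*A^-10 + 7*A^-14
  A^-4 * (30*d + 68*d^3 + 21*d^5 + d^7) = -A^10 - 28*A^6 - 194*A^2 - 479*A^-2 - 479*A^-6 - 194*A^-10 - 28*A^-14 - A^-18
  A^-6 * (20*d^2 + 22*d^4 + 3*d^6) = 3*A^6 + 40*A^2 + 153*A^-2 + 232*A^-6 + 153*A^-10 + 40*A^-14 + 3*A^-18
  A^-8 * (7*d^3 + 3*d^5) = -3*A^2 - 22*A^-2 - 51*A^-6 - 51*A^-10 - 22*A^-14 - 3*A^-18
  A^-10 * (d^4) = A^-2 + 4*A^-6 + 6*A^-10 + 4*A^-14 + A^-18
Summing the groups: <K> = A^18 - 2*A^14 + 3*A^10 - 4*A^6 + 4*A^2 - 4*A^-2 + 4*A^-6 - 2*A^-10 + A^-14
Normalise by the writhe: (-A^3)^(-w) = (-A^3)^(2) = A^6, so f(A) = A^6 * <K> = A^24 - 2*A^20 + 3*A^16 - 4*A^12 + 4*A^8 - 4*A^4 + 4 - 2*A^-4 + A^-8.
Substitute A = t^(-1/4), i.e. A^e → t^(-e/4): V(t) = t^2 - 2*t + 4 - 4*t^-1 + 4*t^-2 - 4*t^-3 + 3*t^-4 - 2*t^-5 + t^-6

Answer: t^2 - 2*t + 4 - 4*t^-1 + 4*t^-2 - 4*t^-3 + 3*t^-4 - 2*t^-5 + t^-6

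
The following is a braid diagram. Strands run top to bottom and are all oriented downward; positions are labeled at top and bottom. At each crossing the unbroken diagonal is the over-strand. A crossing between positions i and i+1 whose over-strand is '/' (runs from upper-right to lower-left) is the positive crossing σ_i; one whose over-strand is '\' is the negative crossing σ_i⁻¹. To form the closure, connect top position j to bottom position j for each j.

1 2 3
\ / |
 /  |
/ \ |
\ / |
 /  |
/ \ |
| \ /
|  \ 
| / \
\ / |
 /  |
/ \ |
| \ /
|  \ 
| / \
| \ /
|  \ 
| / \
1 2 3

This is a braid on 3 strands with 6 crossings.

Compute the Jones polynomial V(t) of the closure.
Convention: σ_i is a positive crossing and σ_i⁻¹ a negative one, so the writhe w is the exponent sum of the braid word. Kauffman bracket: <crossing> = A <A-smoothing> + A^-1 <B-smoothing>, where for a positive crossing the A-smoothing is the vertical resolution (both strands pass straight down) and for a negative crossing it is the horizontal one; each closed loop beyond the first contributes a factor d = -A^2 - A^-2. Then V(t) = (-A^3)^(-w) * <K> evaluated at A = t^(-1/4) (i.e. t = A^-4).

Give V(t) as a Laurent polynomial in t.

Reading the diagram top to bottom ('/'-over between positions i,i+1 = s_i, '\'-over = s_i^-1): braid word = s1 s1 s2^-1 s1 s2^-1 s2^-1.
Braid: s1 s1 s2^-1 s1 s2^-1 s2^-1 on 3 strands, 6 crossings.
Writhe w = (#positive) - (#negative) = 3 - 3 = 0.
Enumerate smoothing states for the bracket polynomial. There are 2^6 = 64 states.
For each crossing: s=0 is the vertical smoothing, s=1 horizontal. Crossing k contributes A^(sign_k * (1 - 2*s_k)); loop factor d = -A^2 - A^-2.
Tabulate the states by total A-exponent and number of loops L (A-exp: L × count):
  A^6: L=4 ×1
  A^4: L=3 ×6
  A^2: L=2 ×14, L=4 ×1
  A^0: L=1 ×13, L=3 ×7
  A^-2: L=2 ×14, L=4 ×1
  A^-4: L=3 ×6
  A^-6: L=4 ×1
Each group contributes A^e * Σ count * d^(L-1):
Powers of d = -A^2 - A^-2: d^2 = A^4 + 2 + A^-4; d^3 = -A^6 - 3*A^2 - 3*A^-2 - A^-6.
  A^6 * (d^3) = -A^12 - 3*A^8 - 3*A^4 - 1
  A^4 * (6*d^2) = 6*A^8 + 12*A^4 + 6
  A^2 * (14*d + d^3) = -A^8 - 17*A^4 - 17 - A^-4
  A^0 * (13 + 7*d^2) = 7*A^4 + 27 + 7*A^-4
  A^-2 * (14*d + d^3) = -A^4 - 17 - 17*A^-4 - A^-8
  A^-4 * (6*d^2) = 6 + 12*A^-4 + 6*A^-8
  A^-6 * (d^3) = -1 - 3*A^-4 - 3*A^-8 - A^-12
Summing the groups: <K> = -A^12 + 2*A^8 - 2*A^4 + 3 - 2*A^-4 + 2*A^-8 - A^-12
Normalise by the writhe: (-A^3)^(-w) = (-A^3)^(0) = 1, so f(A) = 1 * <K> = -A^12 + 2*A^8 - 2*A^4 + 3 - 2*A^-4 + 2*A^-8 - A^-12.
Substitute A = t^(-1/4), i.e. A^e → t^(-e/4): V(t) = -t^3 + 2*t^2 - 2*t + 3 - 2*t^-1 + 2*t^-2 - t^-3

Answer: -t^3 + 2*t^2 - 2*t + 3 - 2*t^-1 + 2*t^-2 - t^-3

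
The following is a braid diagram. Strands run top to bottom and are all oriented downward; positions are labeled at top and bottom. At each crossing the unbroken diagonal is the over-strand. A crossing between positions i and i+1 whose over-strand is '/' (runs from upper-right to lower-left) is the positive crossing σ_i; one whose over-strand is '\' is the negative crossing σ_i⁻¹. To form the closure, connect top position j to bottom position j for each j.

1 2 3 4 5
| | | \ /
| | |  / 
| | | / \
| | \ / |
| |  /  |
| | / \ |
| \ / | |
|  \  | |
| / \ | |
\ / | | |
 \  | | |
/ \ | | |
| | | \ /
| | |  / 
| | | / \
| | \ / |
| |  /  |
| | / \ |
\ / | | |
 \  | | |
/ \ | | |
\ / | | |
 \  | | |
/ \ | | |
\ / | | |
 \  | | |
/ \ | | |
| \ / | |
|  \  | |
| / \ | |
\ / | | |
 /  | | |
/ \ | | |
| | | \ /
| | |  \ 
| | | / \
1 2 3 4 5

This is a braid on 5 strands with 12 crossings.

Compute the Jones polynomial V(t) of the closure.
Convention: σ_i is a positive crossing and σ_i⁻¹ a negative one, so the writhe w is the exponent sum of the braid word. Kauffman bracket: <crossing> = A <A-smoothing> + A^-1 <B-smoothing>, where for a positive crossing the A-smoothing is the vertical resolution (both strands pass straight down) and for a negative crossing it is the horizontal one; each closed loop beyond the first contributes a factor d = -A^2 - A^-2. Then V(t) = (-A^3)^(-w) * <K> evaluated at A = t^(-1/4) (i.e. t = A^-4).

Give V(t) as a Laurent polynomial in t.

t - 1 + 3*t^-1 - 4*t^-2 + 4*t^-3 - 4*t^-4 + 3*t^-5 - 2*t^-6 + t^-7

Derivation:
Reading the diagram top to bottom ('/'-over between positions i,i+1 = s_i, '\'-over = s_i^-1): braid word = s4 s3 s2^-1 s1^-1 s4 s3 s1^-1 s1^-1 s1^-1 s2^-1 s1 s4^-1.
The presented braid s4 s3 s2^-1 s1^-1 s4 s3 s1^-1 s1^-1 s1^-1 s2^-1 s1 s4^-1 on 5 strands reduces by inverse Markov moves (closure unchanged at each step):
  Deconjugate: the word is γ·β·γ⁻¹ with γ = s4 (prefix) and γ⁻¹ = s4^-1 (suffix); strip both.
Reduced to β = s3 s2^-1 s1^-1 s4 s3 s1^-1 s1^-1 s1^-1 s2^-1 s1 on 5 strands, 10 crossings.
Compute on β:
Braid: s3 s2^-1 s1^-1 s4 s3 s1^-1 s1^-1 s1^-1 s2^-1 s1 on 5 strands, 10 crossings.
Writhe w = (#positive) - (#negative) = 4 - 6 = -2.
State-sum expansion of <K>. There are 2^10 = 1024 states.
For each crossing: s=0 is the vertical smoothing, s=1 horizontal. Crossing k contributes A^(sign_k * (1 - 2*s_k)); loop factor d = -A^2 - A^-2.
Tabulate the states by total A-exponent and number of loops L (A-exp: L × count):
  A^10: L=7 ×1
  A^8: L=6 ×10
  A^6: L=5 ×42, L=7 ×3
  A^4: L=4 ×95, L=6 ×24, L=8 ×1
  A^2: L=3 ×124, L=5 ×76, L=7 ×10
  A^0: L=2 ×90, L=4 ×126, L=6 ×35, L=8 ×1
  A^-2: L=1 ×28, L=3 ×116, L=5 ×61, L=7 ×5
  A^-4: L=2 ×50, L=4 ×60, L=6 ×10
  A^-6: L=1 ×5, L=3 ×29, L=5 ×11
  A^-8: L=2 ×4, L=4 ×6
  A^-10: L=3 ×1
Each group contributes A^e * Σ count * d^(L-1):
Powers of d = -A^2 - A^-2: d^2 = A^4 + 2 + A^-4; d^3 = -A^6 - 3*A^2 - 3*A^-2 - A^-6; d^4 = A^8 + 4*A^4 + 6 + 4*A^-4 + A^-8; d^5 = -A^10 - 5*A^6 - 10*A^2 - 10*A^-2 - 5*A^-6 - A^-10; d^6 = A^12 + 6*A^8 + 15*A^4 + 20 + 15*A^-4 + 6*A^-8 + A^-12; d^7 = -A^14 - 7*A^10 - 21*A^6 - 35*A^2 - 35*A^-2 - 21*A^-6 - 7*A^-10 - A^-14.
  A^10 * (d^6) = A^22 + 6*A^18 + 15*A^14 + 20*A^10 + 15*A^6 + 6*A^2 + A^-2
  A^8 * (10*d^5) = -10*A^18 - 50*A^14 - 100*A^10 - 100*A^6 - 50*A^2 - 10*A^-2
  A^6 * (42*d^4 + 3*d^6) = 3*A^18 + 60*A^14 + 213*A^10 + 312*A^6 + 213*A^2 + 60*A^-2 + 3*A^-6
  A^4 * (95*d^3 + 24*d^5 + d^7) = -A^18 - 31*A^14 - 236*A^10 - 560*A^6 - 560*A^2 - 236*A^-2 - 31*A^-6 - A^-10
  A^2 * (124*d^2 + 76*d^4 + 10*d^6) = 10*A^14 + 136*A^10 + 578*A^6 + 904*A^2 + 578*A^-2 + 136*A^-6 + 10*A^-10
  A^0 * (90*d + 126*d^3 + 35*d^5 + d^7) = -A^14 - 42*A^10 - 322*A^6 - 853*A^2 - 853*A^-2 - 322*A^-6 - 42*A^-10 - A^-14
  A^-2 * (28 + 116*d^2 + 61*d^4 + 5*d^6) = 5*A^10 + 91*A^6 + 435*A^2 + 726*A^-2 + 435*A^-6 + 91*A^-10 + 5*A^-14
  A^-4 * (50*d + 60*d^3 + 10*d^5) = -10*A^6 - 110*A^2 - 330*A^-2 - 330*A^-6 - 110*A^-10 - 10*A^-14
  A^-6 * (5 + 29*d^2 + 11*d^4) = 11*A^2 + 73*A^-2 + 129*A^-6 + 73*A^-10 + 11*A^-14
  A^-8 * (4*d + 6*d^3) = -6*A^-2 - 22*A^-6 - 22*A^-10 - 6*A^-14
  A^-10 * (d^2) = A^-6 + 2*A^-10 + A^-14
Summing the groups: <K> = A^22 - 2*A^18 + 3*A^14 - 4*A^10 + 4*A^6 - 4*A^2 + 3*A^-2 - A^-6 + A^-10
Normalise by the writhe: (-A^3)^(-w) = (-A^3)^(2) = A^6, so f(A) = A^6 * <K> = A^28 - 2*A^24 + 3*A^20 - 4*A^16 + 4*A^12 - 4*A^8 + 3*A^4 - 1 + A^-4.
Substitute A = t^(-1/4), i.e. A^e → t^(-e/4): V(t) = t - 1 + 3*t^-1 - 4*t^-2 + 4*t^-3 - 4*t^-4 + 3*t^-5 - 2*t^-6 + t^-7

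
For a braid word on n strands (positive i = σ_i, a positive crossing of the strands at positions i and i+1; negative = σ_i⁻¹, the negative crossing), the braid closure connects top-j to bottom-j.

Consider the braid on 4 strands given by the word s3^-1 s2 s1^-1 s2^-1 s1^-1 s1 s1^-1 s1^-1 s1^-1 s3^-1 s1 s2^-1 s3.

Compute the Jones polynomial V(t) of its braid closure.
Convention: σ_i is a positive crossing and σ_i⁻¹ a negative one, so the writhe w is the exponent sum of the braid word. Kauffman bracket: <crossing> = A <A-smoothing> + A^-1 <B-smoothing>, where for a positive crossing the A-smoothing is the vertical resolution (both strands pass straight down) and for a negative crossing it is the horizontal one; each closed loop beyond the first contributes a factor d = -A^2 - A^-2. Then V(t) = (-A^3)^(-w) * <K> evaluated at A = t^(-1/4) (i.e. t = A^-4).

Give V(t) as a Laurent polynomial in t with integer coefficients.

The presented braid s3^-1 s2 s1^-1 s2^-1 s1^-1 s1 s1^-1 s1^-1 s1^-1 s3^-1 s1 s2^-1 s3 on 4 strands reduces by inverse Markov moves (closure unchanged at each step):
  Deconjugate: the word is γ·β·γ⁻¹ with γ = s3^-1 (prefix) and γ⁻¹ = s3 (suffix); strip both.
  Deconjugate: the word is γ·β·γ⁻¹ with γ = s2 s1^-1 (prefix) and γ⁻¹ = s1 s2^-1 (suffix); strip both.
  Destabilize: the word has the form β·s3^-1 where s3^-1 occurs only as the final letter (β ∈ B_3); drop it and the last strand → 3 strands.
Reduced to β = s2^-1 s1^-1 s1 s1^-1 s1^-1 s1^-1 on 3 strands, 6 crossings.
Compute on β:
First cancel adjacent σ_i σ_i⁻¹ pairs (Reidemeister II — same braid, same closure): s2^-1 s1^-1 s1 s1^-1 s1^-1 s1^-1 → s2^-1 s1^-1 s1^-1 s1^-1.
Braid: s2^-1 s1^-1 s1^-1 s1^-1 on 3 strands, 4 crossings.
Writhe w = (#positive) - (#negative) = 0 - 4 = -4.
Computing the Kauffman bracket via state sum. There are 2^4 = 16 states.
Each crossing splits two ways (0=vertical, 1=horizontal). The state's weight is A^(#A-smoothings - #B-smoothings) * d^(loops - 1).
  state 0000: A-exp=-4, loops=3, term = A^-4 * d^2
  state 0001: A-exp=-2, loops=2, term = A^-2 * d^1
  state 0010: A-exp=-2, loops=2, term = A^-2 * d^1
  state 0011: A-exp=+0, loops=3, term = A^0 * d^2
  state 0100: A-exp=-2, loops=2, term = A^-2 * d^1
  state 0101: A-exp=+0, loops=3, term = A^0 * d^2
  state 0110: A-exp=+0, loops=3, term = A^0 * d^2
  state 0111: A-exp=+2, loops=4, term = A^2 * d^3
  state 1000: A-exp=-2, loops=2, term = A^-2 * d^1
  state 1001: A-exp=+0, loops=1, term = A^0 * d^0
  state 1010: A-exp=+0, loops=1, term = A^0 * d^0
  state 1011: A-exp=+2, loops=2, term = A^2 * d^1
  state 1100: A-exp=+0, loops=1, term = A^0 * d^0
  state 1101: A-exp=+2, loops=2, term = A^2 * d^1
  state 1110: A-exp=+2, loops=2, term = A^2 * d^1
  state 1111: A-exp=+4, loops=3, term = A^4 * d^2
Collect the terms by A-exponent (count of states per loop number):
Powers of d = -A^2 - A^-2: d^2 = A^4 + 2 + A^-4; d^3 = -A^6 - 3*A^2 - 3*A^-2 - A^-6.
  A^4 * (d^2) = A^8 + 2*A^4 + 1
  A^2 * (3*d + d^3) = -A^8 - 6*A^4 - 6 - A^-4
  A^0 * (3 + 3*d^2) = 3*A^4 + 9 + 3*A^-4
  A^-2 * (4*d) = -4 - 4*A^-4
  A^-4 * (d^2) = 1 + 2*A^-4 + A^-8
Summing the groups: <K> = -A^4 + 1 + A^-8
Normalise by the writhe: (-A^3)^(-w) = (-A^3)^(4) = A^12, so f(A) = A^12 * <K> = -A^16 + A^12 + A^4.
Substitute A = t^(-1/4), i.e. A^e → t^(-e/4): V(t) = t^-1 + t^-3 - t^-4

Answer: t^-1 + t^-3 - t^-4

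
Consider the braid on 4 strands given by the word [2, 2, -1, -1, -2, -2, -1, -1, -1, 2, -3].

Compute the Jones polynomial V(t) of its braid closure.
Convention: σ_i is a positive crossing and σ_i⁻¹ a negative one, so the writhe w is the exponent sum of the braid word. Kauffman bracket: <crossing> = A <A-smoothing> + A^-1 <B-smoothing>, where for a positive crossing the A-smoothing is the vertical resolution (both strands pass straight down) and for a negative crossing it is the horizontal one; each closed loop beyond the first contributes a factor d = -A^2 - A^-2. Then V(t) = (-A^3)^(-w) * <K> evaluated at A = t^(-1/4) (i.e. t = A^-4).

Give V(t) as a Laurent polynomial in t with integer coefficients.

The presented braid s2 s2 s1^-1 s1^-1 s2^-1 s2^-1 s1^-1 s1^-1 s1^-1 s2 s3^-1 on 4 strands reduces by inverse Markov moves (closure unchanged at each step):
  Destabilize: the word has the form β·s3^-1 where s3^-1 occurs only as the final letter (β ∈ B_3); drop it and the last strand → 3 strands.
Reduced to β = s2 s2 s1^-1 s1^-1 s2^-1 s2^-1 s1^-1 s1^-1 s1^-1 s2 on 3 strands, 10 crossings.
Compute on β:
Braid: s2 s2 s1^-1 s1^-1 s2^-1 s2^-1 s1^-1 s1^-1 s1^-1 s2 on 3 strands, 10 crossings.
Writhe w = (#positive) - (#negative) = 3 - 7 = -4.
State-sum expansion of <K>. There are 2^10 = 1024 states.
Smooth each crossing (0=||, 1=⌣⌢); contribution A^(Σ sign_k(1-2s_k)) * d^(L-1).
Tabulate the states by total A-exponent and number of loops L (A-exp: L × count):
  A^10: L=6 ×1
  A^8: L=5 ×10
  A^6: L=4 ×41, L=6 ×4
  A^4: L=3 ×87, L=5 ×32, L=7 ×1
  A^2: L=2 ×97, L=4 ×100, L=6 ×13
  A^0: L=1 ×46, L=3 ×152, L=5 ×52, L=7 ×2
  A^-2: L=2 ×103, L=4 ×96, L=6 ×11
  A^-4: L=1 ×15, L=3 ×79, L=5 ×26
  A^-6: L=2 ×18, L=4 ×26, L=6 ×1
  A^-8: L=3 ×8, L=5 ×2
  A^-10: L=4 ×1
Each group contributes A^e * Σ count * d^(L-1):
Powers of d = -A^2 - A^-2: d^2 = A^4 + 2 + A^-4; d^3 = -A^6 - 3*A^2 - 3*A^-2 - A^-6; d^4 = A^8 + 4*A^4 + 6 + 4*A^-4 + A^-8; d^5 = -A^10 - 5*A^6 - 10*A^2 - 10*A^-2 - 5*A^-6 - A^-10; d^6 = A^12 + 6*A^8 + 15*A^4 + 20 + 15*A^-4 + 6*A^-8 + A^-12.
  A^10 * (d^5) = -A^20 - 5*A^16 - 10*A^12 - 10*A^8 - 5*A^4 - 1
  A^8 * (10*d^4) = 10*A^16 + 40*A^12 + 60*A^8 + 40*A^4 + 10
  A^6 * (41*d^3 + 4*d^5) = -4*A^16 - 61*A^12 - 163*A^8 - 163*A^4 - 61 - 4*A^-4
  A^4 * (87*d^2 + 32*d^4 + d^6) = A^16 + 38*A^12 + 230*A^8 + 386*A^4 + 230 + 38*A^-4 + A^-8
  A^2 * (97*d + 100*d^3 + 13*d^5) = -13*A^12 - 165*A^8 - 527*A^4 - 527 - 165*A^-4 - 13*A^-8
  A^0 * (46 + 152*d^2 + 52*d^4 + 2*d^6) = 2*A^12 + 64*A^8 + 390*A^4 + 702 + 390*A^-4 + 64*A^-8 + 2*A^-12
  A^-2 * (103*d + 96*d^3 + 11*d^5) = -11*A^8 - 151*A^4 - 501 - 501*A^-4 - 151*A^-8 - 11*A^-12
  A^-4 * (15 + 79*d^2 + 26*d^4) = 26*A^4 + 183 + 329*A^-4 + 183*A^-8 + 26*A^-12
  A^-6 * (18*d + 26*d^3 + d^5) = -A^4 - 31 - 106*A^-4 - 106*A^-8 - 31*A^-12 - A^-16
  A^-8 * (8*d^2 + 2*d^4) = 2 + 16*A^-4 + 28*A^-8 + 16*A^-12 + 2*A^-16
  A^-10 * (d^3) = -A^-4 - 3*A^-8 - 3*A^-12 - A^-16
Summing the groups: <K> = -A^20 + 2*A^16 - 4*A^12 + 5*A^8 - 5*A^4 + 6 - 4*A^-4 + 3*A^-8 - A^-12
Normalise by the writhe: (-A^3)^(-w) = (-A^3)^(4) = A^12, so f(A) = A^12 * <K> = -A^32 + 2*A^28 - 4*A^24 + 5*A^20 - 5*A^16 + 6*A^12 - 4*A^8 + 3*A^4 - 1.
Substitute A = t^(-1/4), i.e. A^e → t^(-e/4): V(t) = -1 + 3*t^-1 - 4*t^-2 + 6*t^-3 - 5*t^-4 + 5*t^-5 - 4*t^-6 + 2*t^-7 - t^-8

Answer: -1 + 3*t^-1 - 4*t^-2 + 6*t^-3 - 5*t^-4 + 5*t^-5 - 4*t^-6 + 2*t^-7 - t^-8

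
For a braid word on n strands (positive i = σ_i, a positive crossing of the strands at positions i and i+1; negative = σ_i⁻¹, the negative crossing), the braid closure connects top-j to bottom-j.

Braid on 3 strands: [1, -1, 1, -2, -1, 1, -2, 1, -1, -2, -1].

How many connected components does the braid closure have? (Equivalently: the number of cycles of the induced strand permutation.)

2

Derivation:
Track the strand permutation on 3 strands, starting from identity.
  step 1: s1 swaps positions 1,2 -> [2 1 3]
  step 2: s1^-1 swaps positions 1,2 -> [1 2 3]
  step 3: s1 swaps positions 1,2 -> [2 1 3]
  step 4: s2^-1 swaps positions 2,3 -> [2 3 1]
  step 5: s1^-1 swaps positions 1,2 -> [3 2 1]
  step 6: s1 swaps positions 1,2 -> [2 3 1]
  step 7: s2^-1 swaps positions 2,3 -> [2 1 3]
  step 8: s1 swaps positions 1,2 -> [1 2 3]
  step 9: s1^-1 swaps positions 1,2 -> [2 1 3]
  step 10: s2^-1 swaps positions 2,3 -> [2 3 1]
  step 11: s1^-1 swaps positions 1,2 -> [3 2 1]
Final permutation (position -> original strand): [3 2 1]
Closure components = cycle count of this permutation = 2.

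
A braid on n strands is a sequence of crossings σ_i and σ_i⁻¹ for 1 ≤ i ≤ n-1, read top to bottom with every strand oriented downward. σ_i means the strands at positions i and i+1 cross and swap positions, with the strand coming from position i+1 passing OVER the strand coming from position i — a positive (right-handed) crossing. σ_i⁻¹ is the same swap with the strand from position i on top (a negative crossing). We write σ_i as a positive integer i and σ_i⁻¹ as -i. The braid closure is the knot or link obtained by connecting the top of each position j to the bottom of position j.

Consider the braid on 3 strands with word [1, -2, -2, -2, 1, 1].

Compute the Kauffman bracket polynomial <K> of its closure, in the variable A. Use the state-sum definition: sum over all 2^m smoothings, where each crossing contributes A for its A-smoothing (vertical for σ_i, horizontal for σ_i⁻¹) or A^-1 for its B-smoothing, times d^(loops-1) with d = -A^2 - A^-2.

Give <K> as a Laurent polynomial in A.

-A^12 + A^8 - A^4 + 3 - A^-4 + A^-8 - A^-12

Derivation:
Braid: s1 s2^-1 s2^-1 s2^-1 s1 s1 on 3 strands, 6 crossings.
Writhe w = (#positive) - (#negative) = 3 - 3 = 0.
State-sum expansion of <K>. There are 2^6 = 64 states.
Each crossing splits two ways (0=vertical, 1=horizontal). The state's weight is A^(#A-smoothings - #B-smoothings) * d^(loops - 1).
Tabulate the states by total A-exponent and number of loops L (A-exp: L × count):
  A^6: L=4 ×1
  A^4: L=3 ×6
  A^2: L=2 ×12, L=4 ×3
  A^0: L=1 ×9, L=3 ×10, L=5 ×1
  A^-2: L=2 ×12, L=4 ×3
  A^-4: L=3 ×6
  A^-6: L=4 ×1
Each group contributes A^e * Σ count * d^(L-1):
Powers of d = -A^2 - A^-2: d^2 = A^4 + 2 + A^-4; d^3 = -A^6 - 3*A^2 - 3*A^-2 - A^-6; d^4 = A^8 + 4*A^4 + 6 + 4*A^-4 + A^-8.
  A^6 * (d^3) = -A^12 - 3*A^8 - 3*A^4 - 1
  A^4 * (6*d^2) = 6*A^8 + 12*A^4 + 6
  A^2 * (12*d + 3*d^3) = -3*A^8 - 21*A^4 - 21 - 3*A^-4
  A^0 * (9 + 10*d^2 + d^4) = A^8 + 14*A^4 + 35 + 14*A^-4 + A^-8
  A^-2 * (12*d + 3*d^3) = -3*A^4 - 21 - 21*A^-4 - 3*A^-8
  A^-4 * (6*d^2) = 6 + 12*A^-4 + 6*A^-8
  A^-6 * (d^3) = -1 - 3*A^-4 - 3*A^-8 - A^-12
Summing the groups: <K> = -A^12 + A^8 - A^4 + 3 - A^-4 + A^-8 - A^-12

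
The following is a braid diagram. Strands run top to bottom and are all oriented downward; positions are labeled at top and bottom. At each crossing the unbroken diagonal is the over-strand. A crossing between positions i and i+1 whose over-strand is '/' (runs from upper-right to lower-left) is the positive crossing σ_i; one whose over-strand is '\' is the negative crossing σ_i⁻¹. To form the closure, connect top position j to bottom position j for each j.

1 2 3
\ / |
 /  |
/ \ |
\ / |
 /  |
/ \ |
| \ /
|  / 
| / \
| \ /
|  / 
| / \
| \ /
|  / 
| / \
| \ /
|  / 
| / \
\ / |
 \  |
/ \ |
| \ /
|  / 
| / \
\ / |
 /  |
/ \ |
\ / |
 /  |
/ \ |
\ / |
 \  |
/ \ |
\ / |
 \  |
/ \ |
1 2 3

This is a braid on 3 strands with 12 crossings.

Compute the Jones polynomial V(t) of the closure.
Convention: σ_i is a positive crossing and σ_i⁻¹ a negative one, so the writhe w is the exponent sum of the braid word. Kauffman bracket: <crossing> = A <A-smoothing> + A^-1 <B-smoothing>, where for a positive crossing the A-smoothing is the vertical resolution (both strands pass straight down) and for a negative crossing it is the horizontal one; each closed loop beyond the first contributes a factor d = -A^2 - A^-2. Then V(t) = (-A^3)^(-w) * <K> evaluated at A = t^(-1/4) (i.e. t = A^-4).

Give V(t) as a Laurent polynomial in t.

-t^9 + t^8 - 2*t^7 + 3*t^6 - 2*t^5 + 2*t^4 - t^3 + t^2

Derivation:
Reading the diagram top to bottom ('/'-over between positions i,i+1 = s_i, '\'-over = s_i^-1): braid word = s1 s1 s2 s2 s2 s2 s1^-1 s2 s1 s1 s1^-1 s1^-1.
The presented braid s1 s1 s2 s2 s2 s2 s1^-1 s2 s1 s1 s1^-1 s1^-1 on 3 strands reduces by inverse Markov moves (closure unchanged at each step):
  Deconjugate: the word is γ·β·γ⁻¹ with γ = s1 s1 (prefix) and γ⁻¹ = s1^-1 s1^-1 (suffix); strip both.
Reduced to β = s2 s2 s2 s2 s1^-1 s2 s1 s1 on 3 strands, 8 crossings.
Compute on β:
Braid: s2 s2 s2 s2 s1^-1 s2 s1 s1 on 3 strands, 8 crossings.
Writhe w = (#positive) - (#negative) = 7 - 1 = 6.
Enumerate smoothing states for the bracket polynomial. There are 2^8 = 256 states.
For each crossing: s=0 is the vertical smoothing, s=1 horizontal. Crossing k contributes A^(sign_k * (1 - 2*s_k)); loop factor d = -A^2 - A^-2.
Tabulate the states by total A-exponent and number of loops L (A-exp: L × count):
  A^8: L=2 ×1
  A^6: L=1 ×5, L=3 ×3
  A^4: L=2 ×27, L=4 ×1
  A^2: L=1 ×18, L=3 ×38
  A^0: L=2 ×41, L=4 ×29
  A^-2: L=3 ×44, L=5 ×12
  A^-4: L=4 ×26, L=6 ×2
  A^-6: L=5 ×8
  A^-8: L=6 ×1
Each group contributes A^e * Σ count * d^(L-1):
Powers of d = -A^2 - A^-2: d^2 = A^4 + 2 + A^-4; d^3 = -A^6 - 3*A^2 - 3*A^-2 - A^-6; d^4 = A^8 + 4*A^4 + 6 + 4*A^-4 + A^-8; d^5 = -A^10 - 5*A^6 - 10*A^2 - 10*A^-2 - 5*A^-6 - A^-10.
  A^8 * (d) = -A^10 - A^6
  A^6 * (5 + 3*d^2) = 3*A^10 + 11*A^6 + 3*A^2
  A^4 * (27*d + d^3) = -A^10 - 30*A^6 - 30*A^2 - A^-2
  A^2 * (18 + 38*d^2) = 38*A^6 + 94*A^2 + 38*A^-2
  A^0 * (41*d + 29*d^3) = -29*A^6 - 128*A^2 - 128*A^-2 - 29*A^-6
  A^-2 * (44*d^2 + 12*d^4) = 12*A^6 + 92*A^2 + 160*A^-2 + 92*A^-6 + 12*A^-10
  A^-4 * (26*d^3 + 2*d^5) = -2*A^6 - 36*A^2 - 98*A^-2 - 98*A^-6 - 36*A^-10 - 2*A^-14
  A^-6 * (8*d^4) = 8*A^2 + 32*A^-2 + 48*A^-6 + 32*A^-10 + 8*A^-14
  A^-8 * (d^5) = -A^2 - 5*A^-2 - 10*A^-6 - 10*A^-10 - 5*A^-14 - A^-18
Summing the groups: <K> = A^10 - A^6 + 2*A^2 - 2*A^-2 + 3*A^-6 - 2*A^-10 + A^-14 - A^-18
Normalise by the writhe: (-A^3)^(-w) = (-A^3)^(-6) = A^-18, so f(A) = A^-18 * <K> = A^-8 - A^-12 + 2*A^-16 - 2*A^-20 + 3*A^-24 - 2*A^-28 + A^-32 - A^-36.
Substitute A = t^(-1/4), i.e. A^e → t^(-e/4): V(t) = -t^9 + t^8 - 2*t^7 + 3*t^6 - 2*t^5 + 2*t^4 - t^3 + t^2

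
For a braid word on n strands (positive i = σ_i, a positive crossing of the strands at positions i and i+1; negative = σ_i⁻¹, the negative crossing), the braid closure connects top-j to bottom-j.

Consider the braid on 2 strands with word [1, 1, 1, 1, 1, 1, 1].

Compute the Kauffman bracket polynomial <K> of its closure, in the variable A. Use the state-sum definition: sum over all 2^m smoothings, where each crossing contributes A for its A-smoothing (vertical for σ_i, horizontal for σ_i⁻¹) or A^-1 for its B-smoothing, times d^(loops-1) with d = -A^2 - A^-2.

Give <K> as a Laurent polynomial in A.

-A^9 - A + A^-3 - A^-7 + A^-11 - A^-15 + A^-19

Derivation:
Braid: s1 s1 s1 s1 s1 s1 s1 on 2 strands, 7 crossings.
Writhe w = (#positive) - (#negative) = 7 - 0 = 7.
Computing the Kauffman bracket via state sum. There are 2^7 = 128 states.
For each crossing: s=0 is the vertical smoothing, s=1 horizontal. Crossing k contributes A^(sign_k * (1 - 2*s_k)); loop factor d = -A^2 - A^-2.
Tabulate the states by total A-exponent and number of loops L (A-exp: L × count):
  A^7: L=2 ×1
  A^5: L=1 ×7
  A^3: L=2 ×21
  A^1: L=3 ×35
  A^-1: L=4 ×35
  A^-3: L=5 ×21
  A^-5: L=6 ×7
  A^-7: L=7 ×1
Each group contributes A^e * Σ count * d^(L-1):
Powers of d = -A^2 - A^-2: d^2 = A^4 + 2 + A^-4; d^3 = -A^6 - 3*A^2 - 3*A^-2 - A^-6; d^4 = A^8 + 4*A^4 + 6 + 4*A^-4 + A^-8; d^5 = -A^10 - 5*A^6 - 10*A^2 - 10*A^-2 - 5*A^-6 - A^-10; d^6 = A^12 + 6*A^8 + 15*A^4 + 20 + 15*A^-4 + 6*A^-8 + A^-12.
  A^7 * (d) = -A^9 - A^5
  A^5 * (7) = 7*A^5
  A^3 * (21*d) = -21*A^5 - 21*A
  A^1 * (35*d^2) = 35*A^5 + 70*A + 35*A^-3
  A^-1 * (35*d^3) = -35*A^5 - 105*A - 105*A^-3 - 35*A^-7
  A^-3 * (21*d^4) = 21*A^5 + 84*A + 126*A^-3 + 84*A^-7 + 21*A^-11
  A^-5 * (7*d^5) = -7*A^5 - 35*A - 70*A^-3 - 70*A^-7 - 35*A^-11 - 7*A^-15
  A^-7 * (d^6) = A^5 + 6*A + 15*A^-3 + 20*A^-7 + 15*A^-11 + 6*A^-15 + A^-19
Summing the groups: <K> = -A^9 - A + A^-3 - A^-7 + A^-11 - A^-15 + A^-19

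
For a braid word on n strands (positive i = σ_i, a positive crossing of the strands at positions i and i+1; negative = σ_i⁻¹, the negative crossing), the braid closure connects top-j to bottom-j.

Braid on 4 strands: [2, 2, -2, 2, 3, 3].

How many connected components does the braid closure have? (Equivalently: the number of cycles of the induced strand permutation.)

4

Derivation:
Track the strand permutation on 4 strands, starting from identity.
  step 1: s2 swaps positions 2,3 -> [1 3 2 4]
  step 2: s2 swaps positions 2,3 -> [1 2 3 4]
  step 3: s2^-1 swaps positions 2,3 -> [1 3 2 4]
  step 4: s2 swaps positions 2,3 -> [1 2 3 4]
  step 5: s3 swaps positions 3,4 -> [1 2 4 3]
  step 6: s3 swaps positions 3,4 -> [1 2 3 4]
Final permutation (position -> original strand): [1 2 3 4]
Closure components = cycle count of this permutation = 4.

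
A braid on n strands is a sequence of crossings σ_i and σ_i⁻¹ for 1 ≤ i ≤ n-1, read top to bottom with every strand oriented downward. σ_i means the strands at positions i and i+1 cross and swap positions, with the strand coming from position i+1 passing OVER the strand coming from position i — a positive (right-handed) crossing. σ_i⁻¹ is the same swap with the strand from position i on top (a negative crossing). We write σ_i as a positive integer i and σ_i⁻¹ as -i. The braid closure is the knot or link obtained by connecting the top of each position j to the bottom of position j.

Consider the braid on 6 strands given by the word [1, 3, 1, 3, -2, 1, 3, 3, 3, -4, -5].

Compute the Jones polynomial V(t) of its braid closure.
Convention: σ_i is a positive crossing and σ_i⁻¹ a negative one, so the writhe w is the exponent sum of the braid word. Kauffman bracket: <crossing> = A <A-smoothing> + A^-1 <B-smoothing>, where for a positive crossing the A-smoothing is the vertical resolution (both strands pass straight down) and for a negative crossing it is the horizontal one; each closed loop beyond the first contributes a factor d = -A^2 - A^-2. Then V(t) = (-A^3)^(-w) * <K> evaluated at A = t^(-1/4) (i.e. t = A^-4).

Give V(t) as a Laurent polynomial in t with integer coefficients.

t^11 - 2*t^10 + 2*t^9 - 3*t^8 + 2*t^7 - 2*t^6 + 2*t^5 + t^3

Derivation:
The presented braid s1 s3 s1 s3 s2^-1 s1 s3 s3 s3 s4^-1 s5^-1 on 6 strands reduces by inverse Markov moves (closure unchanged at each step):
  Destabilize: the word has the form β·s5^-1 where s5^-1 occurs only as the final letter (β ∈ B_5); drop it and the last strand → 5 strands.
  Destabilize: the word has the form β·s4^-1 where s4^-1 occurs only as the final letter (β ∈ B_4); drop it and the last strand → 4 strands.
Reduced to β = s1 s3 s1 s3 s2^-1 s1 s3 s3 s3 on 4 strands, 9 crossings.
Compute on β:
Braid: s1 s3 s1 s3 s2^-1 s1 s3 s3 s3 on 4 strands, 9 crossings.
Writhe w = (#positive) - (#negative) = 8 - 1 = 7.
State-sum expansion of <K>. There are 2^9 = 512 states.
Smooth each crossing (0=||, 1=⌣⌢); contribution A^(Σ sign_k(1-2s_k)) * d^(L-1).
Tabulate the states by total A-exponent and number of loops L (A-exp: L × count):
  A^9: L=3 ×1
  A^7: L=2 ×8, L=4 ×1
  A^5: L=1 ×15, L=3 ×21
  A^3: L=2 ×60, L=4 ×24
  A^1: L=3 ×110, L=5 ×16
  A^-1: L=4 ×120, L=6 ×6
  A^-3: L=5 ×83, L=7 ×1
  A^-5: L=6 ×36
  A^-7: L=7 ×9
  A^-9: L=8 ×1
Each group contributes A^e * Σ count * d^(L-1):
Powers of d = -A^2 - A^-2: d^2 = A^4 + 2 + A^-4; d^3 = -A^6 - 3*A^2 - 3*A^-2 - A^-6; d^4 = A^8 + 4*A^4 + 6 + 4*A^-4 + A^-8; d^5 = -A^10 - 5*A^6 - 10*A^2 - 10*A^-2 - 5*A^-6 - A^-10; d^6 = A^12 + 6*A^8 + 15*A^4 + 20 + 15*A^-4 + 6*A^-8 + A^-12; d^7 = -A^14 - 7*A^10 - 21*A^6 - 35*A^2 - 35*A^-2 - 21*A^-6 - 7*A^-10 - A^-14.
  A^9 * (d^2) = A^13 + 2*A^9 + A^5
  A^7 * (8*d + d^3) = -A^13 - 11*A^9 - 11*A^5 - A
  A^5 * (15 + 21*d^2) = 21*A^9 + 57*A^5 + 21*A
  A^3 * (60*d + 24*d^3) = -24*A^9 - 132*A^5 - 132*A - 24*A^-3
  A^1 * (110*d^2 + 16*d^4) = 16*A^9 + 174*A^5 + 316*A + 174*A^-3 + 16*A^-7
  A^-1 * (120*d^3 + 6*d^5) = -6*A^9 - 150*A^5 - 420*A - 420*A^-3 - 150*A^-7 - 6*A^-11
  A^-3 * (83*d^4 + d^6) = A^9 + 89*A^5 + 347*A + 518*A^-3 + 347*A^-7 + 89*A^-11 + A^-15
  A^-5 * (36*d^5) = -36*A^5 - 180*A - 360*A^-3 - 360*A^-7 - 180*A^-11 - 36*A^-15
  A^-7 * (9*d^6) = 9*A^5 + 54*A + 135*A^-3 + 180*A^-7 + 135*A^-11 + 54*A^-15 + 9*A^-19
  A^-9 * (d^7) = -A^5 - 7*A - 21*A^-3 - 35*A^-7 - 35*A^-11 - 21*A^-15 - 7*A^-19 - A^-23
Summing the groups: <K> = -A^9 - 2*A + 2*A^-3 - 2*A^-7 + 3*A^-11 - 2*A^-15 + 2*A^-19 - A^-23
Normalise by the writhe: (-A^3)^(-w) = (-A^3)^(-7) = -A^-21, so f(A) = -A^-21 * <K> = A^-12 + 2*A^-20 - 2*A^-24 + 2*A^-28 - 3*A^-32 + 2*A^-36 - 2*A^-40 + A^-44.
Substitute A = t^(-1/4), i.e. A^e → t^(-e/4): V(t) = t^11 - 2*t^10 + 2*t^9 - 3*t^8 + 2*t^7 - 2*t^6 + 2*t^5 + t^3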